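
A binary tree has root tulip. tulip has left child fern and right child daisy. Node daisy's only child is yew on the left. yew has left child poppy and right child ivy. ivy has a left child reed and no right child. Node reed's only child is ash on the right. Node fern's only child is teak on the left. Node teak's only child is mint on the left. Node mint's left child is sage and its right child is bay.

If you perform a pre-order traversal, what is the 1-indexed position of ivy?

10

Pre-order visits the node, then its left subtree, then its right subtree.
Visit tulip.
At tulip: go left to fern.
  Visit fern.
  At fern: go left to teak.
    Visit teak.
    At teak: go left to mint.
      Visit mint.
      At mint: go left to sage.
        sage is a leaf — visit sage.
      At mint: go right to bay.
        bay is a leaf — visit bay.
    At teak: no right child.
  At fern: no right child.
At tulip: go right to daisy.
  Visit daisy.
  At daisy: go left to yew.
    Visit yew.
    At yew: go left to poppy.
      poppy is a leaf — visit poppy.
    At yew: go right to ivy.
      Visit ivy.
      At ivy: go left to reed.
        Visit reed.
        At reed: no left child.
        At reed: go right to ash.
          ash is a leaf — visit ash.
      At ivy: no right child.
  At daisy: no right child.
Full pre-order sequence: tulip, fern, teak, mint, sage, bay, daisy, yew, poppy, ivy, reed, ash.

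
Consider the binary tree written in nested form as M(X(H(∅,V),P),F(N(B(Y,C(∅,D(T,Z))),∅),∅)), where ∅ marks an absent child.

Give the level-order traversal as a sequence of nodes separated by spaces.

Level-order visits nodes level by level from the root, left to right within each level.
Level 0: M
Level 1: X, F
Level 2: H, P, N
Level 3: V, B
Level 4: Y, C
Level 5: D
Level 6: T, Z

M X F H P N V B Y C D T Z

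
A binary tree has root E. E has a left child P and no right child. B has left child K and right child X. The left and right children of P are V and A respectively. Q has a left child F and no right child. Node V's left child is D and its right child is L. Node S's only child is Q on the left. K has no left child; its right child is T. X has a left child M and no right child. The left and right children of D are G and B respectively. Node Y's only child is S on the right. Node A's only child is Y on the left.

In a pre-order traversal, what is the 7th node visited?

Pre-order visits the node, then its left subtree, then its right subtree.
Visit E.
At E: go left to P.
  Visit P.
  At P: go left to V.
    Visit V.
    At V: go left to D.
      Visit D.
      At D: go left to G.
        G is a leaf — visit G.
      At D: go right to B.
        Visit B.
        At B: go left to K.
          Visit K.
          At K: no left child.
          At K: go right to T.
            T is a leaf — visit T.
        At B: go right to X.
          Visit X.
          At X: go left to M.
            M is a leaf — visit M.
          At X: no right child.
    At V: go right to L.
      L is a leaf — visit L.
  At P: go right to A.
    Visit A.
    At A: go left to Y.
      Visit Y.
      At Y: no left child.
      At Y: go right to S.
        Visit S.
        At S: go left to Q.
          Visit Q.
          At Q: go left to F.
            F is a leaf — visit F.
          At Q: no right child.
        At S: no right child.
    At A: no right child.
At E: no right child.
Full pre-order sequence: E, P, V, D, G, B, K, T, X, M, L, A, Y, S, Q, F.

K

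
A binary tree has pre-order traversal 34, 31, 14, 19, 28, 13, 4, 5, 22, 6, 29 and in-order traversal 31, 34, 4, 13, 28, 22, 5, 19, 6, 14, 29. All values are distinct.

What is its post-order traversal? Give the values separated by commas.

31, 4, 13, 22, 5, 28, 6, 19, 29, 14, 34

The first element of pre-order is the root; it splits in-order into left and right subtrees.
Root 34: left subtree has 1 node {31}, right has 9 {4, 13, 28, 22, 5, 19, 6, 14, 29}.
  Root 14: left subtree has 7 nodes {4, 13, 28, 22, 5, 19, 6}, right has 1 {29}.
    Root 19: left subtree has 5 nodes {4, 13, 28, 22, 5}, right has 1 {6}.
      Root 28: left subtree has 2 nodes {4, 13}, right has 2 {22, 5}.
        Root 13: left subtree has 1 node {4}, right has 0 { }.
        Root 5: left subtree has 1 node {22}, right has 0 { }.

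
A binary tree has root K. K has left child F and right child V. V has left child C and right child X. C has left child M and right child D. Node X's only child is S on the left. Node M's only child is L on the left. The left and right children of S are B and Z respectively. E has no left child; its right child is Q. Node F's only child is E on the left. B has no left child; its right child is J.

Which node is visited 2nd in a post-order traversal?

E

Post-order visits the left subtree, then the right subtree, then the node.
At K: go left to F.
  At F: go left to E.
    At E: no left child.
    At E: go right to Q.
      Q is a leaf — visit Q.
    Visit E.
  At F: no right child.
  Visit F.
At K: go right to V.
  At V: go left to C.
    At C: go left to M.
      At M: go left to L.
        L is a leaf — visit L.
      At M: no right child.
      Visit M.
    At C: go right to D.
      D is a leaf — visit D.
    Visit C.
  At V: go right to X.
    At X: go left to S.
      At S: go left to B.
        At B: no left child.
        At B: go right to J.
          J is a leaf — visit J.
        Visit B.
      At S: go right to Z.
        Z is a leaf — visit Z.
      Visit S.
    At X: no right child.
    Visit X.
  Visit V.
Visit K.
Full post-order sequence: Q, E, F, L, M, D, C, J, B, Z, S, X, V, K.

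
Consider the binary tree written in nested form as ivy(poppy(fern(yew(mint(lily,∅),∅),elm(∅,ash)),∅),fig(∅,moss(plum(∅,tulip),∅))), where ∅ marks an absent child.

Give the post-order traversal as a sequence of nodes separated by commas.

lily, mint, yew, ash, elm, fern, poppy, tulip, plum, moss, fig, ivy

Post-order visits the left subtree, then the right subtree, then the node.
At ivy: go left to poppy.
  At poppy: go left to fern.
    At fern: go left to yew.
      At yew: go left to mint.
        At mint: go left to lily.
          lily is a leaf — visit lily.
        At mint: no right child.
        Visit mint.
      At yew: no right child.
      Visit yew.
    At fern: go right to elm.
      At elm: no left child.
      At elm: go right to ash.
        ash is a leaf — visit ash.
      Visit elm.
    Visit fern.
  At poppy: no right child.
  Visit poppy.
At ivy: go right to fig.
  At fig: no left child.
  At fig: go right to moss.
    At moss: go left to plum.
      At plum: no left child.
      At plum: go right to tulip.
        tulip is a leaf — visit tulip.
      Visit plum.
    At moss: no right child.
    Visit moss.
  Visit fig.
Visit ivy.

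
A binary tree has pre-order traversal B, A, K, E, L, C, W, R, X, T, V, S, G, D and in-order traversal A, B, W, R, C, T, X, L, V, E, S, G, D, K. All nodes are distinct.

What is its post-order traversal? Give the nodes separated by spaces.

A R W T X C V L D G S E K B

The first element of pre-order is the root; it splits in-order into left and right subtrees.
Root B: left subtree has 1 node {A}, right has 12 {W, R, C, T, X, L, V, E, S, G, D, K}.
  Root K: left subtree has 11 nodes {W, R, C, T, X, L, V, E, S, G, D}, right has 0 { }.
    Root E: left subtree has 7 nodes {W, R, C, T, X, L, V}, right has 3 {S, G, D}.
      Root L: left subtree has 5 nodes {W, R, C, T, X}, right has 1 {V}.
        Root C: left subtree has 2 nodes {W, R}, right has 2 {T, X}.
          Root W: left subtree has 0 nodes { }, right has 1 {R}.
          Root X: left subtree has 1 node {T}, right has 0 { }.
      Root S: left subtree has 0 nodes { }, right has 2 {G, D}.
        Root G: left subtree has 0 nodes { }, right has 1 {D}.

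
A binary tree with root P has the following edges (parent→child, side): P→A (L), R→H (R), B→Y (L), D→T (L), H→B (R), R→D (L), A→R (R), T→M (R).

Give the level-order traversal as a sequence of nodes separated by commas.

Level-order visits nodes level by level from the root, left to right within each level.
Level 0: P
Level 1: A
Level 2: R
Level 3: D, H
Level 4: T, B
Level 5: M, Y

P, A, R, D, H, T, B, M, Y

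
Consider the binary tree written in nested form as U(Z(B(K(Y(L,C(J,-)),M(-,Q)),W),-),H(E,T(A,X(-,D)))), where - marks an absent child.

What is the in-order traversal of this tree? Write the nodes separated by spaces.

L Y J C K M Q B W Z U E H A T X D

In-order visits the left subtree, then the node, then the right subtree.
At U: go left to Z.
  At Z: go left to B.
    At B: go left to K.
      At K: go left to Y.
        At Y: go left to L.
          L is a leaf — visit L.
        Visit Y.
        At Y: go right to C.
          At C: go left to J.
            J is a leaf — visit J.
          Visit C.
          At C: no right child.
      Visit K.
      At K: go right to M.
        At M: no left child.
        Visit M.
        At M: go right to Q.
          Q is a leaf — visit Q.
    Visit B.
    At B: go right to W.
      W is a leaf — visit W.
  Visit Z.
  At Z: no right child.
Visit U.
At U: go right to H.
  At H: go left to E.
    E is a leaf — visit E.
  Visit H.
  At H: go right to T.
    At T: go left to A.
      A is a leaf — visit A.
    Visit T.
    At T: go right to X.
      At X: no left child.
      Visit X.
      At X: go right to D.
        D is a leaf — visit D.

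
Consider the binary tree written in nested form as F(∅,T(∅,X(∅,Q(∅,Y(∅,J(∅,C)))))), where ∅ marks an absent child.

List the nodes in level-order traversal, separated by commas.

Level-order visits nodes level by level from the root, left to right within each level.
Level 0: F
Level 1: T
Level 2: X
Level 3: Q
Level 4: Y
Level 5: J
Level 6: C

F, T, X, Q, Y, J, C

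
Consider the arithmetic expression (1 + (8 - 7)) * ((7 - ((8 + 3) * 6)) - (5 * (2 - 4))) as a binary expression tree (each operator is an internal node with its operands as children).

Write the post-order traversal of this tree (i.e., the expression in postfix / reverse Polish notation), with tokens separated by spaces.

1 8 7 - + 7 8 3 + 6 * - 5 2 4 - * - *

Post-order on an expression tree gives postfix notation: for each operator, emit left operand, right operand, then the operator.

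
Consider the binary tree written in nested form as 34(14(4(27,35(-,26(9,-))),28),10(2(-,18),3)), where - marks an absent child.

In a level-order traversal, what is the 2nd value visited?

14

Level-order visits nodes level by level from the root, left to right within each level.
Level 0: 34
Level 1: 14, 10
Level 2: 4, 28, 2, 3
Level 3: 27, 35, 18
Level 4: 26
Level 5: 9
Full level-order sequence: 34, 14, 10, 4, 28, 2, 3, 27, 35, 18, 26, 9.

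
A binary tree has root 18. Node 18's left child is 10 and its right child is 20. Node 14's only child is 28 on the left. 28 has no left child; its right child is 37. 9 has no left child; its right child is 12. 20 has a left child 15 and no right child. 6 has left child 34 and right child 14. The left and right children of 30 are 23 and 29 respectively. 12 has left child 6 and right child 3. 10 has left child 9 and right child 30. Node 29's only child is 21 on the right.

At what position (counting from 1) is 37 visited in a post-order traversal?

2

Post-order visits the left subtree, then the right subtree, then the node.
At 18: go left to 10.
  At 10: go left to 9.
    At 9: no left child.
    At 9: go right to 12.
      At 12: go left to 6.
        At 6: go left to 34.
          34 is a leaf — visit 34.
        At 6: go right to 14.
          At 14: go left to 28.
            At 28: no left child.
            At 28: go right to 37.
              37 is a leaf — visit 37.
            Visit 28.
          At 14: no right child.
          Visit 14.
        Visit 6.
      At 12: go right to 3.
        3 is a leaf — visit 3.
      Visit 12.
    Visit 9.
  At 10: go right to 30.
    At 30: go left to 23.
      23 is a leaf — visit 23.
    At 30: go right to 29.
      At 29: no left child.
      At 29: go right to 21.
        21 is a leaf — visit 21.
      Visit 29.
    Visit 30.
  Visit 10.
At 18: go right to 20.
  At 20: go left to 15.
    15 is a leaf — visit 15.
  At 20: no right child.
  Visit 20.
Visit 18.
Full post-order sequence: 34, 37, 28, 14, 6, 3, 12, 9, 23, 21, 29, 30, 10, 15, 20, 18.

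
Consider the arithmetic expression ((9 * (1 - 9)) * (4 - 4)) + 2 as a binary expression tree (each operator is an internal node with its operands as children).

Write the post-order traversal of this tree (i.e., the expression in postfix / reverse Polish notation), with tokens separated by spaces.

9 1 9 - * 4 4 - * 2 +

Post-order on an expression tree gives postfix notation: for each operator, emit left operand, right operand, then the operator.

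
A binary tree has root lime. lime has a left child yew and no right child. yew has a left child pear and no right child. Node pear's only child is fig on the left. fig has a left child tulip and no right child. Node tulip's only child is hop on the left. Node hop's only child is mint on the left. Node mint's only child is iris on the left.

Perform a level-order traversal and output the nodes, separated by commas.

lime, yew, pear, fig, tulip, hop, mint, iris

Level-order visits nodes level by level from the root, left to right within each level.
Level 0: lime
Level 1: yew
Level 2: pear
Level 3: fig
Level 4: tulip
Level 5: hop
Level 6: mint
Level 7: iris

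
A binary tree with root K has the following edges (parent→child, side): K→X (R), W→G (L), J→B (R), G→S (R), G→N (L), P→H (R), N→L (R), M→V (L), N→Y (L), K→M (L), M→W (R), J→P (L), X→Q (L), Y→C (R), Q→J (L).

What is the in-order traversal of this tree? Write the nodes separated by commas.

In-order visits the left subtree, then the node, then the right subtree.
At K: go left to M.
  At M: go left to V.
    V is a leaf — visit V.
  Visit M.
  At M: go right to W.
    At W: go left to G.
      At G: go left to N.
        At N: go left to Y.
          At Y: no left child.
          Visit Y.
          At Y: go right to C.
            C is a leaf — visit C.
        Visit N.
        At N: go right to L.
          L is a leaf — visit L.
      Visit G.
      At G: go right to S.
        S is a leaf — visit S.
    Visit W.
    At W: no right child.
Visit K.
At K: go right to X.
  At X: go left to Q.
    At Q: go left to J.
      At J: go left to P.
        At P: no left child.
        Visit P.
        At P: go right to H.
          H is a leaf — visit H.
      Visit J.
      At J: go right to B.
        B is a leaf — visit B.
    Visit Q.
    At Q: no right child.
  Visit X.
  At X: no right child.

V, M, Y, C, N, L, G, S, W, K, P, H, J, B, Q, X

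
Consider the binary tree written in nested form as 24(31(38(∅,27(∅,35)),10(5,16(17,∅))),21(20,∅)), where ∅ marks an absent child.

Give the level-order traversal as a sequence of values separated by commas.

Level-order visits nodes level by level from the root, left to right within each level.
Level 0: 24
Level 1: 31, 21
Level 2: 38, 10, 20
Level 3: 27, 5, 16
Level 4: 35, 17

24, 31, 21, 38, 10, 20, 27, 5, 16, 35, 17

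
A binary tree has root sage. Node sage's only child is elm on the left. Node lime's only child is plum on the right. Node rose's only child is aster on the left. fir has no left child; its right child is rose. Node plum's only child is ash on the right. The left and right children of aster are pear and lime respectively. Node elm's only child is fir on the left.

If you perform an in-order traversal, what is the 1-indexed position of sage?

9

In-order visits the left subtree, then the node, then the right subtree.
At sage: go left to elm.
  At elm: go left to fir.
    At fir: no left child.
    Visit fir.
    At fir: go right to rose.
      At rose: go left to aster.
        At aster: go left to pear.
          pear is a leaf — visit pear.
        Visit aster.
        At aster: go right to lime.
          At lime: no left child.
          Visit lime.
          At lime: go right to plum.
            At plum: no left child.
            Visit plum.
            At plum: go right to ash.
              ash is a leaf — visit ash.
      Visit rose.
      At rose: no right child.
  Visit elm.
  At elm: no right child.
Visit sage.
At sage: no right child.
Full in-order sequence: fir, pear, aster, lime, plum, ash, rose, elm, sage.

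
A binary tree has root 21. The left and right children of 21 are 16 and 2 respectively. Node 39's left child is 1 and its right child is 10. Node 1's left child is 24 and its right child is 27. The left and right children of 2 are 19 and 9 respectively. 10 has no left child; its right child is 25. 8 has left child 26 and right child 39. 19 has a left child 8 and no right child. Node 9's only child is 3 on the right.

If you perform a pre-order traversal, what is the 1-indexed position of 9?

13

Pre-order visits the node, then its left subtree, then its right subtree.
Visit 21.
At 21: go left to 16.
  16 is a leaf — visit 16.
At 21: go right to 2.
  Visit 2.
  At 2: go left to 19.
    Visit 19.
    At 19: go left to 8.
      Visit 8.
      At 8: go left to 26.
        26 is a leaf — visit 26.
      At 8: go right to 39.
        Visit 39.
        At 39: go left to 1.
          Visit 1.
          At 1: go left to 24.
            24 is a leaf — visit 24.
          At 1: go right to 27.
            27 is a leaf — visit 27.
        At 39: go right to 10.
          Visit 10.
          At 10: no left child.
          At 10: go right to 25.
            25 is a leaf — visit 25.
    At 19: no right child.
  At 2: go right to 9.
    Visit 9.
    At 9: no left child.
    At 9: go right to 3.
      3 is a leaf — visit 3.
Full pre-order sequence: 21, 16, 2, 19, 8, 26, 39, 1, 24, 27, 10, 25, 9, 3.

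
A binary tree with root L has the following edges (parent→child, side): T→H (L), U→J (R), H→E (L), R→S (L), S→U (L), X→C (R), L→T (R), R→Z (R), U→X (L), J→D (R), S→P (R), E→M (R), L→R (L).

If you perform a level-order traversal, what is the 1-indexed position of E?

Level-order visits nodes level by level from the root, left to right within each level.
Level 0: L
Level 1: R, T
Level 2: S, Z, H
Level 3: U, P, E
Level 4: X, J, M
Level 5: C, D
Full level-order sequence: L, R, T, S, Z, H, U, P, E, X, J, M, C, D.

9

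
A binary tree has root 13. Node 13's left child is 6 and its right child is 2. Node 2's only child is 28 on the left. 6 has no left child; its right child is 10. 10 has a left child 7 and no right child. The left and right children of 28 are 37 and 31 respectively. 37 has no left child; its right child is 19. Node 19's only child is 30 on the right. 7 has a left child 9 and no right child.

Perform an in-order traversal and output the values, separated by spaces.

In-order visits the left subtree, then the node, then the right subtree.
At 13: go left to 6.
  At 6: no left child.
  Visit 6.
  At 6: go right to 10.
    At 10: go left to 7.
      At 7: go left to 9.
        9 is a leaf — visit 9.
      Visit 7.
      At 7: no right child.
    Visit 10.
    At 10: no right child.
Visit 13.
At 13: go right to 2.
  At 2: go left to 28.
    At 28: go left to 37.
      At 37: no left child.
      Visit 37.
      At 37: go right to 19.
        At 19: no left child.
        Visit 19.
        At 19: go right to 30.
          30 is a leaf — visit 30.
    Visit 28.
    At 28: go right to 31.
      31 is a leaf — visit 31.
  Visit 2.
  At 2: no right child.

6 9 7 10 13 37 19 30 28 31 2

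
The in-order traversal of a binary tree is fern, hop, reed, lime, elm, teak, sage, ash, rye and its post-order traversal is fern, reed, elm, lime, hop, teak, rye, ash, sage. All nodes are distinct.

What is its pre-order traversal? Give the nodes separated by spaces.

The last element of post-order is the root; it splits in-order into left and right subtrees.
Root sage: left subtree has 6 nodes {fern, hop, reed, lime, elm, teak}, right has 2 {ash, rye}.
  Root teak: left subtree has 5 nodes {fern, hop, reed, lime, elm}, right has 0 { }.
    Root hop: left subtree has 1 node {fern}, right has 3 {reed, lime, elm}.
      Root lime: left subtree has 1 node {reed}, right has 1 {elm}.
  Root ash: left subtree has 0 nodes { }, right has 1 {rye}.

sage teak hop fern lime reed elm ash rye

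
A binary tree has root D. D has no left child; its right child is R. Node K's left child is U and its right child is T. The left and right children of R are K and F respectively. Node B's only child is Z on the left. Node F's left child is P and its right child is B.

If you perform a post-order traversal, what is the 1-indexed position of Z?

Post-order visits the left subtree, then the right subtree, then the node.
At D: no left child.
At D: go right to R.
  At R: go left to K.
    At K: go left to U.
      U is a leaf — visit U.
    At K: go right to T.
      T is a leaf — visit T.
    Visit K.
  At R: go right to F.
    At F: go left to P.
      P is a leaf — visit P.
    At F: go right to B.
      At B: go left to Z.
        Z is a leaf — visit Z.
      At B: no right child.
      Visit B.
    Visit F.
  Visit R.
Visit D.
Full post-order sequence: U, T, K, P, Z, B, F, R, D.

5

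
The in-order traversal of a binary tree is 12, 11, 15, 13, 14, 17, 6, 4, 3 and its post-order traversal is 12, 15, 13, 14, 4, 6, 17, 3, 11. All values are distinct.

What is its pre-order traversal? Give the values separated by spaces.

11 12 3 17 14 13 15 6 4

The last element of post-order is the root; it splits in-order into left and right subtrees.
Root 11: left subtree has 1 node {12}, right has 7 {15, 13, 14, 17, 6, 4, 3}.
  Root 3: left subtree has 6 nodes {15, 13, 14, 17, 6, 4}, right has 0 { }.
    Root 17: left subtree has 3 nodes {15, 13, 14}, right has 2 {6, 4}.
      Root 14: left subtree has 2 nodes {15, 13}, right has 0 { }.
        Root 13: left subtree has 1 node {15}, right has 0 { }.
      Root 6: left subtree has 0 nodes { }, right has 1 {4}.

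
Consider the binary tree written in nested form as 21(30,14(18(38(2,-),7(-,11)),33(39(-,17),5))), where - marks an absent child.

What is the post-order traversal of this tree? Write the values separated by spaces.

30 2 38 11 7 18 17 39 5 33 14 21

Post-order visits the left subtree, then the right subtree, then the node.
At 21: go left to 30.
  30 is a leaf — visit 30.
At 21: go right to 14.
  At 14: go left to 18.
    At 18: go left to 38.
      At 38: go left to 2.
        2 is a leaf — visit 2.
      At 38: no right child.
      Visit 38.
    At 18: go right to 7.
      At 7: no left child.
      At 7: go right to 11.
        11 is a leaf — visit 11.
      Visit 7.
    Visit 18.
  At 14: go right to 33.
    At 33: go left to 39.
      At 39: no left child.
      At 39: go right to 17.
        17 is a leaf — visit 17.
      Visit 39.
    At 33: go right to 5.
      5 is a leaf — visit 5.
    Visit 33.
  Visit 14.
Visit 21.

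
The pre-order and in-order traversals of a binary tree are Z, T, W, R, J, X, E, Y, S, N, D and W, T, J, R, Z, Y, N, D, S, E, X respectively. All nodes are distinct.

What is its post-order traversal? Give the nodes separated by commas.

W, J, R, T, D, N, S, Y, E, X, Z

The first element of pre-order is the root; it splits in-order into left and right subtrees.
Root Z: left subtree has 4 nodes {W, T, J, R}, right has 6 {Y, N, D, S, E, X}.
  Root T: left subtree has 1 node {W}, right has 2 {J, R}.
    Root R: left subtree has 1 node {J}, right has 0 { }.
  Root X: left subtree has 5 nodes {Y, N, D, S, E}, right has 0 { }.
    Root E: left subtree has 4 nodes {Y, N, D, S}, right has 0 { }.
      Root Y: left subtree has 0 nodes { }, right has 3 {N, D, S}.
        Root S: left subtree has 2 nodes {N, D}, right has 0 { }.
          Root N: left subtree has 0 nodes { }, right has 1 {D}.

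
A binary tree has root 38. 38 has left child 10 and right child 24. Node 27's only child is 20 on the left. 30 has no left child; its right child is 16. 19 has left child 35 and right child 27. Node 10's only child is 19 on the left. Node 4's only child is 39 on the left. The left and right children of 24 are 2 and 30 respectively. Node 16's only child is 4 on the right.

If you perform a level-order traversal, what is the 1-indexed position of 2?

5

Level-order visits nodes level by level from the root, left to right within each level.
Level 0: 38
Level 1: 10, 24
Level 2: 19, 2, 30
Level 3: 35, 27, 16
Level 4: 20, 4
Level 5: 39
Full level-order sequence: 38, 10, 24, 19, 2, 30, 35, 27, 16, 20, 4, 39.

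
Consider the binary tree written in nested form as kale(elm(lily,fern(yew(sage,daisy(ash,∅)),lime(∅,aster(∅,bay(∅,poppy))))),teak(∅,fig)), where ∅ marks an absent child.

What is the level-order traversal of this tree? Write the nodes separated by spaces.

Level-order visits nodes level by level from the root, left to right within each level.
Level 0: kale
Level 1: elm, teak
Level 2: lily, fern, fig
Level 3: yew, lime
Level 4: sage, daisy, aster
Level 5: ash, bay
Level 6: poppy

kale elm teak lily fern fig yew lime sage daisy aster ash bay poppy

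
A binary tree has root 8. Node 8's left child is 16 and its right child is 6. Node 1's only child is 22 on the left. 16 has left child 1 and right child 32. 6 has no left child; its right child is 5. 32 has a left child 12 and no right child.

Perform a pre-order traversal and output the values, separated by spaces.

Pre-order visits the node, then its left subtree, then its right subtree.
Visit 8.
At 8: go left to 16.
  Visit 16.
  At 16: go left to 1.
    Visit 1.
    At 1: go left to 22.
      22 is a leaf — visit 22.
    At 1: no right child.
  At 16: go right to 32.
    Visit 32.
    At 32: go left to 12.
      12 is a leaf — visit 12.
    At 32: no right child.
At 8: go right to 6.
  Visit 6.
  At 6: no left child.
  At 6: go right to 5.
    5 is a leaf — visit 5.

8 16 1 22 32 12 6 5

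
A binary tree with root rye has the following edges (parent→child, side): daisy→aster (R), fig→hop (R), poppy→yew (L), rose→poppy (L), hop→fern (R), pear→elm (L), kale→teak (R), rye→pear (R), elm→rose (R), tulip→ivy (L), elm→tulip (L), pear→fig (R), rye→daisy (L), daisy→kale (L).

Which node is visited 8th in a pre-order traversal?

tulip

Pre-order visits the node, then its left subtree, then its right subtree.
Visit rye.
At rye: go left to daisy.
  Visit daisy.
  At daisy: go left to kale.
    Visit kale.
    At kale: no left child.
    At kale: go right to teak.
      teak is a leaf — visit teak.
  At daisy: go right to aster.
    aster is a leaf — visit aster.
At rye: go right to pear.
  Visit pear.
  At pear: go left to elm.
    Visit elm.
    At elm: go left to tulip.
      Visit tulip.
      At tulip: go left to ivy.
        ivy is a leaf — visit ivy.
      At tulip: no right child.
    At elm: go right to rose.
      Visit rose.
      At rose: go left to poppy.
        Visit poppy.
        At poppy: go left to yew.
          yew is a leaf — visit yew.
        At poppy: no right child.
      At rose: no right child.
  At pear: go right to fig.
    Visit fig.
    At fig: no left child.
    At fig: go right to hop.
      Visit hop.
      At hop: no left child.
      At hop: go right to fern.
        fern is a leaf — visit fern.
Full pre-order sequence: rye, daisy, kale, teak, aster, pear, elm, tulip, ivy, rose, poppy, yew, fig, hop, fern.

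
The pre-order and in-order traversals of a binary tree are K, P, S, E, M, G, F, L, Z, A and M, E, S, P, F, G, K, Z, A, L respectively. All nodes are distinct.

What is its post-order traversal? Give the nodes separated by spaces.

The first element of pre-order is the root; it splits in-order into left and right subtrees.
Root K: left subtree has 6 nodes {M, E, S, P, F, G}, right has 3 {Z, A, L}.
  Root P: left subtree has 3 nodes {M, E, S}, right has 2 {F, G}.
    Root S: left subtree has 2 nodes {M, E}, right has 0 { }.
      Root E: left subtree has 1 node {M}, right has 0 { }.
    Root G: left subtree has 1 node {F}, right has 0 { }.
  Root L: left subtree has 2 nodes {Z, A}, right has 0 { }.
    Root Z: left subtree has 0 nodes { }, right has 1 {A}.

M E S F G P A Z L K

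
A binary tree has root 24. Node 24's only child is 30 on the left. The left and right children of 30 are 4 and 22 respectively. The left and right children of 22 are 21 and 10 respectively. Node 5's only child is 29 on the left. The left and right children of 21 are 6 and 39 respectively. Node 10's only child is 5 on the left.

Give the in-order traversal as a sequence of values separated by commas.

4, 30, 6, 21, 39, 22, 29, 5, 10, 24

In-order visits the left subtree, then the node, then the right subtree.
At 24: go left to 30.
  At 30: go left to 4.
    4 is a leaf — visit 4.
  Visit 30.
  At 30: go right to 22.
    At 22: go left to 21.
      At 21: go left to 6.
        6 is a leaf — visit 6.
      Visit 21.
      At 21: go right to 39.
        39 is a leaf — visit 39.
    Visit 22.
    At 22: go right to 10.
      At 10: go left to 5.
        At 5: go left to 29.
          29 is a leaf — visit 29.
        Visit 5.
        At 5: no right child.
      Visit 10.
      At 10: no right child.
Visit 24.
At 24: no right child.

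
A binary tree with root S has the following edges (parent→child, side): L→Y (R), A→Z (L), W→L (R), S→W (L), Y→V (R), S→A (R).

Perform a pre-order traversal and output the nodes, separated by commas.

Pre-order visits the node, then its left subtree, then its right subtree.
Visit S.
At S: go left to W.
  Visit W.
  At W: no left child.
  At W: go right to L.
    Visit L.
    At L: no left child.
    At L: go right to Y.
      Visit Y.
      At Y: no left child.
      At Y: go right to V.
        V is a leaf — visit V.
At S: go right to A.
  Visit A.
  At A: go left to Z.
    Z is a leaf — visit Z.
  At A: no right child.

S, W, L, Y, V, A, Z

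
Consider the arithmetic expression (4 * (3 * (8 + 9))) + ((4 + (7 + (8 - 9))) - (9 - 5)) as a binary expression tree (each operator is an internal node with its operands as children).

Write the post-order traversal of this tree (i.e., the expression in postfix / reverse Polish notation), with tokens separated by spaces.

4 3 8 9 + * * 4 7 8 9 - + + 9 5 - - +

Post-order on an expression tree gives postfix notation: for each operator, emit left operand, right operand, then the operator.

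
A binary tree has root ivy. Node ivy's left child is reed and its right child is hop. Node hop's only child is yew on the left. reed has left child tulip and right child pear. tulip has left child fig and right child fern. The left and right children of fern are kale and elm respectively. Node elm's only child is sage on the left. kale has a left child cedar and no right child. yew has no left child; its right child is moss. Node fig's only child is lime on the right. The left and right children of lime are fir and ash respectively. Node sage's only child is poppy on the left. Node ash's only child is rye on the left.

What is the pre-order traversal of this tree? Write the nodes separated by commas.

ivy, reed, tulip, fig, lime, fir, ash, rye, fern, kale, cedar, elm, sage, poppy, pear, hop, yew, moss

Pre-order visits the node, then its left subtree, then its right subtree.
Visit ivy.
At ivy: go left to reed.
  Visit reed.
  At reed: go left to tulip.
    Visit tulip.
    At tulip: go left to fig.
      Visit fig.
      At fig: no left child.
      At fig: go right to lime.
        Visit lime.
        At lime: go left to fir.
          fir is a leaf — visit fir.
        At lime: go right to ash.
          Visit ash.
          At ash: go left to rye.
            rye is a leaf — visit rye.
          At ash: no right child.
    At tulip: go right to fern.
      Visit fern.
      At fern: go left to kale.
        Visit kale.
        At kale: go left to cedar.
          cedar is a leaf — visit cedar.
        At kale: no right child.
      At fern: go right to elm.
        Visit elm.
        At elm: go left to sage.
          Visit sage.
          At sage: go left to poppy.
            poppy is a leaf — visit poppy.
          At sage: no right child.
        At elm: no right child.
  At reed: go right to pear.
    pear is a leaf — visit pear.
At ivy: go right to hop.
  Visit hop.
  At hop: go left to yew.
    Visit yew.
    At yew: no left child.
    At yew: go right to moss.
      moss is a leaf — visit moss.
  At hop: no right child.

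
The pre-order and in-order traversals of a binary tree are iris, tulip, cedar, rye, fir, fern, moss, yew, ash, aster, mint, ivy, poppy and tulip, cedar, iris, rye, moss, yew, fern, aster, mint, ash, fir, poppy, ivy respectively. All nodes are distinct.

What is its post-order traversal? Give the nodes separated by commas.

The first element of pre-order is the root; it splits in-order into left and right subtrees.
Root iris: left subtree has 2 nodes {tulip, cedar}, right has 10 {rye, moss, yew, fern, aster, mint, ash, fir, poppy, ivy}.
  Root tulip: left subtree has 0 nodes { }, right has 1 {cedar}.
  Root rye: left subtree has 0 nodes { }, right has 9 {moss, yew, fern, aster, mint, ash, fir, poppy, ivy}.
    Root fir: left subtree has 6 nodes {moss, yew, fern, aster, mint, ash}, right has 2 {poppy, ivy}.
      Root fern: left subtree has 2 nodes {moss, yew}, right has 3 {aster, mint, ash}.
        Root moss: left subtree has 0 nodes { }, right has 1 {yew}.
        Root ash: left subtree has 2 nodes {aster, mint}, right has 0 { }.
          Root aster: left subtree has 0 nodes { }, right has 1 {mint}.
      Root ivy: left subtree has 1 node {poppy}, right has 0 { }.

cedar, tulip, yew, moss, mint, aster, ash, fern, poppy, ivy, fir, rye, iris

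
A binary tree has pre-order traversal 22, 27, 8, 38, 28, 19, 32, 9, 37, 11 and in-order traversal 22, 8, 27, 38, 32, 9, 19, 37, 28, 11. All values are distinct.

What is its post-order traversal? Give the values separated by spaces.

8 9 32 37 19 11 28 38 27 22

The first element of pre-order is the root; it splits in-order into left and right subtrees.
Root 22: left subtree has 0 nodes { }, right has 9 {8, 27, 38, 32, 9, 19, 37, 28, 11}.
  Root 27: left subtree has 1 node {8}, right has 7 {38, 32, 9, 19, 37, 28, 11}.
    Root 38: left subtree has 0 nodes { }, right has 6 {32, 9, 19, 37, 28, 11}.
      Root 28: left subtree has 4 nodes {32, 9, 19, 37}, right has 1 {11}.
        Root 19: left subtree has 2 nodes {32, 9}, right has 1 {37}.
          Root 32: left subtree has 0 nodes { }, right has 1 {9}.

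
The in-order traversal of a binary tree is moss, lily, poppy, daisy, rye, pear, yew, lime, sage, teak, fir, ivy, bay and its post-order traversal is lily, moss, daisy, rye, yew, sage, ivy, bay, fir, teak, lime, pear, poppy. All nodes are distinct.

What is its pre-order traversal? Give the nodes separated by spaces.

poppy moss lily pear rye daisy lime yew teak sage fir bay ivy

The last element of post-order is the root; it splits in-order into left and right subtrees.
Root poppy: left subtree has 2 nodes {moss, lily}, right has 10 {daisy, rye, pear, yew, lime, sage, teak, fir, ivy, bay}.
  Root moss: left subtree has 0 nodes { }, right has 1 {lily}.
  Root pear: left subtree has 2 nodes {daisy, rye}, right has 7 {yew, lime, sage, teak, fir, ivy, bay}.
    Root rye: left subtree has 1 node {daisy}, right has 0 { }.
    Root lime: left subtree has 1 node {yew}, right has 5 {sage, teak, fir, ivy, bay}.
      Root teak: left subtree has 1 node {sage}, right has 3 {fir, ivy, bay}.
        Root fir: left subtree has 0 nodes { }, right has 2 {ivy, bay}.
          Root bay: left subtree has 1 node {ivy}, right has 0 { }.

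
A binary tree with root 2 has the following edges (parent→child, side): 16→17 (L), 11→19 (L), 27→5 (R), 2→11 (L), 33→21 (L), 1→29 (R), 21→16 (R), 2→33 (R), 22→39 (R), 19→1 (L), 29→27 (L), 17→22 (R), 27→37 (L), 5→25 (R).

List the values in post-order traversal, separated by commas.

Post-order visits the left subtree, then the right subtree, then the node.
At 2: go left to 11.
  At 11: go left to 19.
    At 19: go left to 1.
      At 1: no left child.
      At 1: go right to 29.
        At 29: go left to 27.
          At 27: go left to 37.
            37 is a leaf — visit 37.
          At 27: go right to 5.
            At 5: no left child.
            At 5: go right to 25.
              25 is a leaf — visit 25.
            Visit 5.
          Visit 27.
        At 29: no right child.
        Visit 29.
      Visit 1.
    At 19: no right child.
    Visit 19.
  At 11: no right child.
  Visit 11.
At 2: go right to 33.
  At 33: go left to 21.
    At 21: no left child.
    At 21: go right to 16.
      At 16: go left to 17.
        At 17: no left child.
        At 17: go right to 22.
          At 22: no left child.
          At 22: go right to 39.
            39 is a leaf — visit 39.
          Visit 22.
        Visit 17.
      At 16: no right child.
      Visit 16.
    Visit 21.
  At 33: no right child.
  Visit 33.
Visit 2.

37, 25, 5, 27, 29, 1, 19, 11, 39, 22, 17, 16, 21, 33, 2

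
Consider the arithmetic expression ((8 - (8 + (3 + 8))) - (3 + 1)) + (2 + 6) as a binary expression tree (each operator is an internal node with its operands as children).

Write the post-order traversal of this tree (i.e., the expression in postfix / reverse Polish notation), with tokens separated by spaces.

Post-order on an expression tree gives postfix notation: for each operator, emit left operand, right operand, then the operator.

8 8 3 8 + + - 3 1 + - 2 6 + +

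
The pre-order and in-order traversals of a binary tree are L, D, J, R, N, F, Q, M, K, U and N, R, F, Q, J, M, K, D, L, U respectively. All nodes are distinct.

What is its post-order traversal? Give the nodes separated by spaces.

N Q F R K M J D U L

The first element of pre-order is the root; it splits in-order into left and right subtrees.
Root L: left subtree has 8 nodes {N, R, F, Q, J, M, K, D}, right has 1 {U}.
  Root D: left subtree has 7 nodes {N, R, F, Q, J, M, K}, right has 0 { }.
    Root J: left subtree has 4 nodes {N, R, F, Q}, right has 2 {M, K}.
      Root R: left subtree has 1 node {N}, right has 2 {F, Q}.
        Root F: left subtree has 0 nodes { }, right has 1 {Q}.
      Root M: left subtree has 0 nodes { }, right has 1 {K}.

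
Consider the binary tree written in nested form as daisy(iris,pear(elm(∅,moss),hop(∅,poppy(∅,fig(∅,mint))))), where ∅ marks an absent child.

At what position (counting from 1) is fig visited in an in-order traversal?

8

In-order visits the left subtree, then the node, then the right subtree.
At daisy: go left to iris.
  iris is a leaf — visit iris.
Visit daisy.
At daisy: go right to pear.
  At pear: go left to elm.
    At elm: no left child.
    Visit elm.
    At elm: go right to moss.
      moss is a leaf — visit moss.
  Visit pear.
  At pear: go right to hop.
    At hop: no left child.
    Visit hop.
    At hop: go right to poppy.
      At poppy: no left child.
      Visit poppy.
      At poppy: go right to fig.
        At fig: no left child.
        Visit fig.
        At fig: go right to mint.
          mint is a leaf — visit mint.
Full in-order sequence: iris, daisy, elm, moss, pear, hop, poppy, fig, mint.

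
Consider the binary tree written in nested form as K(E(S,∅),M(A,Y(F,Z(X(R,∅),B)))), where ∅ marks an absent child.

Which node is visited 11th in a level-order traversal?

R

Level-order visits nodes level by level from the root, left to right within each level.
Level 0: K
Level 1: E, M
Level 2: S, A, Y
Level 3: F, Z
Level 4: X, B
Level 5: R
Full level-order sequence: K, E, M, S, A, Y, F, Z, X, B, R.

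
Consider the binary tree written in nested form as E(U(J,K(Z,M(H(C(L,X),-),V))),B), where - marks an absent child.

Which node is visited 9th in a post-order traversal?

K

Post-order visits the left subtree, then the right subtree, then the node.
At E: go left to U.
  At U: go left to J.
    J is a leaf — visit J.
  At U: go right to K.
    At K: go left to Z.
      Z is a leaf — visit Z.
    At K: go right to M.
      At M: go left to H.
        At H: go left to C.
          At C: go left to L.
            L is a leaf — visit L.
          At C: go right to X.
            X is a leaf — visit X.
          Visit C.
        At H: no right child.
        Visit H.
      At M: go right to V.
        V is a leaf — visit V.
      Visit M.
    Visit K.
  Visit U.
At E: go right to B.
  B is a leaf — visit B.
Visit E.
Full post-order sequence: J, Z, L, X, C, H, V, M, K, U, B, E.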